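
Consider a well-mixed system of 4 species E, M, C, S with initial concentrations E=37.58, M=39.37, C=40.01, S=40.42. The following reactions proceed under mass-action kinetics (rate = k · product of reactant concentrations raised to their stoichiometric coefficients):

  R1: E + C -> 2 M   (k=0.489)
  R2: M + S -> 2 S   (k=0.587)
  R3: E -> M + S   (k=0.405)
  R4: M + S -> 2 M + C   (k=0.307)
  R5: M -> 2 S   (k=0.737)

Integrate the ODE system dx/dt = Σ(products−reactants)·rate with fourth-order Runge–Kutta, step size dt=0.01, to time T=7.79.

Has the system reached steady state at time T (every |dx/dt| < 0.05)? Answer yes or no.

Steady state at T: yes

RK4 with dt=0.01: 779 steps to T=7.79. Trajectory (selected grid times):
t=0.00: E=37.58 M=39.37 C=40.01 S=40.42
t=0.87: E=0.00 M=0.00 C=124.29 S=158.28
t=1.73: E=0.00 M=0.00 C=124.29 S=158.28
t=2.60: E=0.00 M=0.00 C=124.29 S=158.28
t=3.46: E=0.00 M=0.00 C=124.29 S=158.28
t=4.33: E=0.00 M=0.00 C=124.29 S=158.28
t=5.19: E=0.00 M=0.00 C=124.29 S=158.28
t=6.06: E=0.00 M=0.00 C=124.29 S=158.28
t=6.92: E=0.00 M=0.00 C=124.29 S=158.28
t=7.79: E=0.00 M=0.00 C=124.29 S=158.28
Rates at T: R1=0.0000, R2=0.0000, R3=0.0000, R4=0.0000, R5=0.0000
dx/dt at T (Σ net stoichiometry × rate): E=-0.0000, M=-0.0000, C=+0.0000, S=+0.0000
Largest |dx/dt| is |+0.0000| (C) < 0.05 → steady.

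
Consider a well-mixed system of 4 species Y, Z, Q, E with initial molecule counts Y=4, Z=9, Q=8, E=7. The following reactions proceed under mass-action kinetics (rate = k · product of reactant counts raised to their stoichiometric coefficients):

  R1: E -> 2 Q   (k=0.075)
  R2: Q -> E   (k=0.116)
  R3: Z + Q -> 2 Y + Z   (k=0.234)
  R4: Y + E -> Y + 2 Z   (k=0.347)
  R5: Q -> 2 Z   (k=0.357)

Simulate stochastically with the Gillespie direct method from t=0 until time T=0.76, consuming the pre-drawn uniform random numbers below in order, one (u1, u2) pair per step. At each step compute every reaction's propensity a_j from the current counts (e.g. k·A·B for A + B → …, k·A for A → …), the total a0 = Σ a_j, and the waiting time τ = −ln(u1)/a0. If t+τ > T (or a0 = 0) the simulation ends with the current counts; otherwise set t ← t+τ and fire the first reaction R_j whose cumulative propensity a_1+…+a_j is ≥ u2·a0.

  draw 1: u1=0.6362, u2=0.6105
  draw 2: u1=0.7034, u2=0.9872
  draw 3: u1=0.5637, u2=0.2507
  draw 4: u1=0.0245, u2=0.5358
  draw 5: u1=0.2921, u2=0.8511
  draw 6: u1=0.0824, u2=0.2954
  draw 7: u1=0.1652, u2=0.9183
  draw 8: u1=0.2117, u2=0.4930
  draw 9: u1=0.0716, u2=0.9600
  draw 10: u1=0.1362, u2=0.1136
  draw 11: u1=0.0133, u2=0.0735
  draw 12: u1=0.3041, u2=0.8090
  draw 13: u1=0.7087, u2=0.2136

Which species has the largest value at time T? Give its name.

t=0.000: Y=4 Z=9 Q=8 E=7
Draw 1: a1=0.525, a2=0.928, a3=16.848, a4=9.716, a5=2.856, a0=30.873; τ=−ln(0.6362)/30.873=0.015 → t=0.015; u2·a0=0.6105·30.873=18.848; a1+…+a3=18.301 < 18.848 ≤ a1+…+a4=28.017 → R4 fires; Y=4 Z=11 Q=8 E=6
Draw 2: a1=0.450, a2=0.928, a3=20.592, a4=8.328, a5=2.856, a0=33.154; τ=−ln(0.7034)/33.154=0.011 → t=0.025; u2·a0=0.9872·33.154=32.730; a1+…+a4=30.298 < 32.730 ≤ a1+…+a5=33.154 → R5 fires; Y=4 Z=13 Q=7 E=6
Draw 3: a1=0.450, a2=0.812, a3=21.294, a4=8.328, a5=2.499, a0=33.383; τ=−ln(0.5637)/33.383=0.017 → t=0.042; u2·a0=0.2507·33.383=8.369; a1+a2=1.262 < 8.369 ≤ a1+…+a3=22.556 → R3 fires; Y=6 Z=13 Q=6 E=6
Draw 4: a1=0.450, a2=0.696, a3=18.252, a4=12.492, a5=2.142, a0=34.032; τ=−ln(0.0245)/34.032=0.109 → t=0.151; u2·a0=0.5358·34.032=18.234; a1+a2=1.146 < 18.234 ≤ a1+…+a3=19.398 → R3 fires; Y=8 Z=13 Q=5 E=6
Draw 5: a1=0.450, a2=0.580, a3=15.210, a4=16.656, a5=1.785, a0=34.681; τ=−ln(0.2921)/34.681=0.035 → t=0.187; u2·a0=0.8511·34.681=29.517; a1+…+a3=16.240 < 29.517 ≤ a1+…+a4=32.896 → R4 fires; Y=8 Z=15 Q=5 E=5
Draw 6: a1=0.375, a2=0.580, a3=17.550, a4=13.880, a5=1.785, a0=34.170; τ=−ln(0.0824)/34.170=0.073 → t=0.260; u2·a0=0.2954·34.170=10.094; a1+a2=0.955 < 10.094 ≤ a1+…+a3=18.505 → R3 fires; Y=10 Z=15 Q=4 E=5
Draw 7: a1=0.375, a2=0.464, a3=14.040, a4=17.350, a5=1.428, a0=33.657; τ=−ln(0.1652)/33.657=0.053 → t=0.313; u2·a0=0.9183·33.657=30.907; a1+…+a3=14.879 < 30.907 ≤ a1+…+a4=32.229 → R4 fires; Y=10 Z=17 Q=4 E=4
Draw 8: a1=0.300, a2=0.464, a3=15.912, a4=13.880, a5=1.428, a0=31.984; τ=−ln(0.2117)/31.984=0.049 → t=0.362; u2·a0=0.4930·31.984=15.768; a1+a2=0.764 < 15.768 ≤ a1+…+a3=16.676 → R3 fires; Y=12 Z=17 Q=3 E=4
Draw 9: a1=0.300, a2=0.348, a3=11.934, a4=16.656, a5=1.071, a0=30.309; τ=−ln(0.0716)/30.309=0.087 → t=0.449; u2·a0=0.9600·30.309=29.097; a1+…+a3=12.582 < 29.097 ≤ a1+…+a4=29.238 → R4 fires; Y=12 Z=19 Q=3 E=3
Draw 10: a1=0.225, a2=0.348, a3=13.338, a4=12.492, a5=1.071, a0=27.474; τ=−ln(0.1362)/27.474=0.073 → t=0.522; u2·a0=0.1136·27.474=3.121; a1+a2=0.573 < 3.121 ≤ a1+…+a3=13.911 → R3 fires; Y=14 Z=19 Q=2 E=3
Draw 11: a1=0.225, a2=0.232, a3=8.892, a4=14.574, a5=0.714, a0=24.637; τ=−ln(0.0133)/24.637=0.175 → t=0.697; u2·a0=0.0735·24.637=1.811; a1+a2=0.457 < 1.811 ≤ a1+…+a3=9.349 → R3 fires; Y=16 Z=19 Q=1 E=3
Draw 12: a1=0.225, a2=0.116, a3=4.446, a4=16.656, a5=0.357, a0=21.800; τ=−ln(0.3041)/21.800=0.055 → t=0.752; u2·a0=0.8090·21.800=17.636; a1+…+a3=4.787 < 17.636 ≤ a1+…+a4=21.443 → R4 fires; Y=16 Z=21 Q=1 E=2
Draw 13: a1=0.150, a2=0.116, a3=4.914, a4=11.104, a5=0.357, a0=16.641; τ=−ln(0.7087)/16.641=0.021 → t=0.772 > T=0.76: stop.
At T=0.76: Y=16 Z=21 Q=1 E=2; the largest is Z.

Dominant species at T: Z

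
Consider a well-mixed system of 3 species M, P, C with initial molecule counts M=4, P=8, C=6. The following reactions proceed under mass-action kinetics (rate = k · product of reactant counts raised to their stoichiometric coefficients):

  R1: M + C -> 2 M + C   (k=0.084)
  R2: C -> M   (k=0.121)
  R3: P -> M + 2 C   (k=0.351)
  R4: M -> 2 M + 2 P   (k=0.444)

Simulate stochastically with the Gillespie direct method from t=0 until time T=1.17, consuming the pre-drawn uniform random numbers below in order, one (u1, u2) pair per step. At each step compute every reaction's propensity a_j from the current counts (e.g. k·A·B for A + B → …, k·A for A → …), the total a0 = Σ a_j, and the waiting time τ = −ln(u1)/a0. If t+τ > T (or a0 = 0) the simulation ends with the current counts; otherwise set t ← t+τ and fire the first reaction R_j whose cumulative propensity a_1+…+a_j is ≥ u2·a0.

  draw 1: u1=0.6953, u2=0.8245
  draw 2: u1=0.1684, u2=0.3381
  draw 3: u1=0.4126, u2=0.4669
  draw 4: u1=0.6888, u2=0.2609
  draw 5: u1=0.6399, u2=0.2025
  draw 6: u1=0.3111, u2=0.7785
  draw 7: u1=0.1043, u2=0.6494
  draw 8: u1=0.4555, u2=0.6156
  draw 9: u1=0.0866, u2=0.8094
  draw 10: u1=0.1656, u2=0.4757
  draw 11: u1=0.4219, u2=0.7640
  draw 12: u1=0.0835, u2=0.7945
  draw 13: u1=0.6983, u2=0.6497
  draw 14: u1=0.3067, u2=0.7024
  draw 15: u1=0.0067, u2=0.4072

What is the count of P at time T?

t=0.000: M=4 P=8 C=6
Draw 1: a1=2.016, a2=0.726, a3=2.808, a4=1.776, a0=7.326; τ=−ln(0.6953)/7.326=0.050 → t=0.050; u2·a0=0.8245·7.326=6.040; a1+…+a3=5.550 < 6.040 ≤ a1+…+a4=7.326 → R4 fires; M=5 P=10 C=6
Draw 2: a1=2.520, a2=0.726, a3=3.510, a4=2.220, a0=8.976; τ=−ln(0.1684)/8.976=0.198 → t=0.248; u2·a0=0.3381·8.976=3.035; a1=2.520 < 3.035 ≤ a1+a2=3.246 → R2 fires; M=6 P=10 C=5
Draw 3: a1=2.520, a2=0.605, a3=3.510, a4=2.664, a0=9.299; τ=−ln(0.4126)/9.299=0.095 → t=0.343; u2·a0=0.4669·9.299=4.342; a1+a2=3.125 < 4.342 ≤ a1+…+a3=6.635 → R3 fires; M=7 P=9 C=7
Draw 4: a1=4.116, a2=0.847, a3=3.159, a4=3.108, a0=11.230; τ=−ln(0.6888)/11.230=0.033 → t=0.376; u2·a0=0.2609·11.230=2.930 ≤ a1=4.116 → R1 fires; M=8 P=9 C=7
Draw 5: a1=4.704, a2=0.847, a3=3.159, a4=3.552, a0=12.262; τ=−ln(0.6399)/12.262=0.036 → t=0.413; u2·a0=0.2025·12.262=2.483 ≤ a1=4.704 → R1 fires; M=9 P=9 C=7
Draw 6: a1=5.292, a2=0.847, a3=3.159, a4=3.996, a0=13.294; τ=−ln(0.3111)/13.294=0.088 → t=0.501; u2·a0=0.7785·13.294=10.349; a1+…+a3=9.298 < 10.349 ≤ a1+…+a4=13.294 → R4 fires; M=10 P=11 C=7
Draw 7: a1=5.880, a2=0.847, a3=3.861, a4=4.440, a0=15.028; τ=−ln(0.1043)/15.028=0.150 → t=0.651; u2·a0=0.6494·15.028=9.759; a1+a2=6.727 < 9.759 ≤ a1+…+a3=10.588 → R3 fires; M=11 P=10 C=9
Draw 8: a1=8.316, a2=1.089, a3=3.510, a4=4.884, a0=17.799; τ=−ln(0.4555)/17.799=0.044 → t=0.695; u2·a0=0.6156·17.799=10.957; a1+a2=9.405 < 10.957 ≤ a1+…+a3=12.915 → R3 fires; M=12 P=9 C=11
Draw 9: a1=11.088, a2=1.331, a3=3.159, a4=5.328, a0=20.906; τ=−ln(0.0866)/20.906=0.117 → t=0.812; u2·a0=0.8094·20.906=16.921; a1+…+a3=15.578 < 16.921 ≤ a1+…+a4=20.906 → R4 fires; M=13 P=11 C=11
Draw 10: a1=12.012, a2=1.331, a3=3.861, a4=5.772, a0=22.976; τ=−ln(0.1656)/22.976=0.078 → t=0.891; u2·a0=0.4757·22.976=10.930 ≤ a1=12.012 → R1 fires; M=14 P=11 C=11
Draw 11: a1=12.936, a2=1.331, a3=3.861, a4=6.216, a0=24.344; τ=−ln(0.4219)/24.344=0.035 → t=0.926; u2·a0=0.7640·24.344=18.599; a1+…+a3=18.128 < 18.599 ≤ a1+…+a4=24.344 → R4 fires; M=15 P=13 C=11
Draw 12: a1=13.860, a2=1.331, a3=4.563, a4=6.660, a0=26.414; τ=−ln(0.0835)/26.414=0.094 → t=1.020; u2·a0=0.7945·26.414=20.986; a1+…+a3=19.754 < 20.986 ≤ a1+…+a4=26.414 → R4 fires; M=16 P=15 C=11
Draw 13: a1=14.784, a2=1.331, a3=5.265, a4=7.104, a0=28.484; τ=−ln(0.6983)/28.484=0.013 → t=1.033; u2·a0=0.6497·28.484=18.506; a1+a2=16.115 < 18.506 ≤ a1+…+a3=21.380 → R3 fires; M=17 P=14 C=13
Draw 14: a1=18.564, a2=1.573, a3=4.914, a4=7.548, a0=32.599; τ=−ln(0.3067)/32.599=0.036 → t=1.069; u2·a0=0.7024·32.599=22.898; a1+a2=20.137 < 22.898 ≤ a1+…+a3=25.051 → R3 fires; M=18 P=13 C=15
Draw 15: a1=22.680, a2=1.815, a3=4.563, a4=7.992, a0=37.050; τ=−ln(0.0067)/37.050=0.135 → t=1.204 > T=1.17: stop.
Read off P at T=1.17: 13

P at T = 13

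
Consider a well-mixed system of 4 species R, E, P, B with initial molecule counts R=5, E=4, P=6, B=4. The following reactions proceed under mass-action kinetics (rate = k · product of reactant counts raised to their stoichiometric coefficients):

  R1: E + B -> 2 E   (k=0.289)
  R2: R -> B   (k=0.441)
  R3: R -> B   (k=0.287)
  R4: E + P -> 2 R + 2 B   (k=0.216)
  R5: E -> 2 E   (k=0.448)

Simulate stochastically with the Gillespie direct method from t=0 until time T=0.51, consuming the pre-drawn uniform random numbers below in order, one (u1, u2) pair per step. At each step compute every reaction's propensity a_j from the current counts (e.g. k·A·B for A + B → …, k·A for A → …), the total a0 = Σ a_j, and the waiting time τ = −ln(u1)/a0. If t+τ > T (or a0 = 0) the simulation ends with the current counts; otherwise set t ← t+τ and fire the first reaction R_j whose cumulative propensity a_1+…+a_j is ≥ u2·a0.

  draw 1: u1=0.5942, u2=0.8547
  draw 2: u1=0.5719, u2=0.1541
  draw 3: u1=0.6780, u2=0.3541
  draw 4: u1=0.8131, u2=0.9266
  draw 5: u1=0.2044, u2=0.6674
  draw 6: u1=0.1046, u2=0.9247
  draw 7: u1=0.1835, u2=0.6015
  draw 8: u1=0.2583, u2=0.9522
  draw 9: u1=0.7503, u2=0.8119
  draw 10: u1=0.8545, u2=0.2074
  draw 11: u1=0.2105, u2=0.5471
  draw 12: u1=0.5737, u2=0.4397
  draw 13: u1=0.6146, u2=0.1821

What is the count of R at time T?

R at T = 9

t=0.000: R=5 E=4 P=6 B=4
Draw 1: a1=4.624, a2=2.205, a3=1.435, a4=5.184, a5=1.792, a0=15.240; τ=−ln(0.5942)/15.240=0.034 → t=0.034; u2·a0=0.8547·15.240=13.026; a1+…+a3=8.264 < 13.026 ≤ a1+…+a4=13.448 → R4 fires; R=7 E=3 P=5 B=6
Draw 2: a1=5.202, a2=3.087, a3=2.009, a4=3.240, a5=1.344, a0=14.882; τ=−ln(0.5719)/14.882=0.038 → t=0.072; u2·a0=0.1541·14.882=2.293 ≤ a1=5.202 → R1 fires; R=7 E=4 P=5 B=5
Draw 3: a1=5.780, a2=3.087, a3=2.009, a4=4.320, a5=1.792, a0=16.988; τ=−ln(0.6780)/16.988=0.023 → t=0.095; u2·a0=0.3541·16.988=6.015; a1=5.780 < 6.015 ≤ a1+a2=8.867 → R2 fires; R=6 E=4 P=5 B=6
Draw 4: a1=6.936, a2=2.646, a3=1.722, a4=4.320, a5=1.792, a0=17.416; τ=−ln(0.8131)/17.416=0.012 → t=0.106; u2·a0=0.9266·17.416=16.138; a1+…+a4=15.624 < 16.138 ≤ a1+…+a5=17.416 → R5 fires; R=6 E=5 P=5 B=6
Draw 5: a1=8.670, a2=2.646, a3=1.722, a4=5.400, a5=2.240, a0=20.678; τ=−ln(0.2044)/20.678=0.077 → t=0.183; u2·a0=0.6674·20.678=13.800; a1+…+a3=13.038 < 13.800 ≤ a1+…+a4=18.438 → R4 fires; R=8 E=4 P=4 B=8
Draw 6: a1=9.248, a2=3.528, a3=2.296, a4=3.456, a5=1.792, a0=20.320; τ=−ln(0.1046)/20.320=0.111 → t=0.294; u2·a0=0.9247·20.320=18.790; a1+…+a4=18.528 < 18.790 ≤ a1+…+a5=20.320 → R5 fires; R=8 E=5 P=4 B=8
Draw 7: a1=11.560, a2=3.528, a3=2.296, a4=4.320, a5=2.240, a0=23.944; τ=−ln(0.1835)/23.944=0.071 → t=0.365; u2·a0=0.6015·23.944=14.402; a1=11.560 < 14.402 ≤ a1+a2=15.088 → R2 fires; R=7 E=5 P=4 B=9
Draw 8: a1=13.005, a2=3.087, a3=2.009, a4=4.320, a5=2.240, a0=24.661; τ=−ln(0.2583)/24.661=0.055 → t=0.420; u2·a0=0.9522·24.661=23.482; a1+…+a4=22.421 < 23.482 ≤ a1+…+a5=24.661 → R5 fires; R=7 E=6 P=4 B=9
Draw 9: a1=15.606, a2=3.087, a3=2.009, a4=5.184, a5=2.688, a0=28.574; τ=−ln(0.7503)/28.574=0.010 → t=0.430; u2·a0=0.8119·28.574=23.199; a1+…+a3=20.702 < 23.199 ≤ a1+…+a4=25.886 → R4 fires; R=9 E=5 P=3 B=11
Draw 10: a1=15.895, a2=3.969, a3=2.583, a4=3.240, a5=2.240, a0=27.927; τ=−ln(0.8545)/27.927=0.006 → t=0.436; u2·a0=0.2074·27.927=5.792 ≤ a1=15.895 → R1 fires; R=9 E=6 P=3 B=10
Draw 11: a1=17.340, a2=3.969, a3=2.583, a4=3.888, a5=2.688, a0=30.468; τ=−ln(0.2105)/30.468=0.051 → t=0.487; u2·a0=0.5471·30.468=16.669 ≤ a1=17.340 → R1 fires; R=9 E=7 P=3 B=9
Draw 12: a1=18.207, a2=3.969, a3=2.583, a4=4.536, a5=3.136, a0=32.431; τ=−ln(0.5737)/32.431=0.017 → t=0.504; u2·a0=0.4397·32.431=14.260 ≤ a1=18.207 → R1 fires; R=9 E=8 P=3 B=8
Draw 13: a1=18.496, a2=3.969, a3=2.583, a4=5.184, a5=3.584, a0=33.816; τ=−ln(0.6146)/33.816=0.014 → t=0.518 > T=0.51: stop.
Read off R at T=0.51: 9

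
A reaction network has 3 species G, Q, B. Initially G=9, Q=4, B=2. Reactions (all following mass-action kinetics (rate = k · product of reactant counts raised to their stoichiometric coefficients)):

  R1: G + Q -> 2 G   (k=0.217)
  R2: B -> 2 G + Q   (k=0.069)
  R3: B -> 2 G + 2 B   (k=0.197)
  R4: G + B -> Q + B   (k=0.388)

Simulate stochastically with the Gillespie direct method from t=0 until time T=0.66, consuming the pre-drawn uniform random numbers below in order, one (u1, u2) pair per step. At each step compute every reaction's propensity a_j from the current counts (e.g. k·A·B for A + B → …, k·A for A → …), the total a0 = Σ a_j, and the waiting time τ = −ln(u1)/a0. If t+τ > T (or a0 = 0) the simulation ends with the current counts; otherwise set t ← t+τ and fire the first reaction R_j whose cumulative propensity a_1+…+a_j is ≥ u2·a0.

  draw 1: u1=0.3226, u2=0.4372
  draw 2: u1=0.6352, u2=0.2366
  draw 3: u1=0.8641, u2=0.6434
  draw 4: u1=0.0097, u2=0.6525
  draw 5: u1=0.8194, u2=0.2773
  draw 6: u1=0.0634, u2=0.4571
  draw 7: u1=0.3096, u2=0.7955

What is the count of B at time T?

B at T = 3

t=0.000: G=9 Q=4 B=2
Draw 1: a1=7.812, a2=0.138, a3=0.394, a4=6.984, a0=15.328; τ=−ln(0.3226)/15.328=0.074 → t=0.074; u2·a0=0.4372·15.328=6.701 ≤ a1=7.812 → R1 fires; G=10 Q=3 B=2
Draw 2: a1=6.510, a2=0.138, a3=0.394, a4=7.760, a0=14.802; τ=−ln(0.6352)/14.802=0.031 → t=0.104; u2·a0=0.2366·14.802=3.502 ≤ a1=6.510 → R1 fires; G=11 Q=2 B=2
Draw 3: a1=4.774, a2=0.138, a3=0.394, a4=8.536, a0=13.842; τ=−ln(0.8641)/13.842=0.011 → t=0.115; u2·a0=0.6434·13.842=8.906; a1+…+a3=5.306 < 8.906 ≤ a1+…+a4=13.842 → R4 fires; G=10 Q=3 B=2
Draw 4: a1=6.510, a2=0.138, a3=0.394, a4=7.760, a0=14.802; τ=−ln(0.0097)/14.802=0.313 → t=0.428; u2·a0=0.6525·14.802=9.658; a1+…+a3=7.042 < 9.658 ≤ a1+…+a4=14.802 → R4 fires; G=9 Q=4 B=2
Draw 5: a1=7.812, a2=0.138, a3=0.394, a4=6.984, a0=15.328; τ=−ln(0.8194)/15.328=0.013 → t=0.441; u2·a0=0.2773·15.328=4.250 ≤ a1=7.812 → R1 fires; G=10 Q=3 B=2
Draw 6: a1=6.510, a2=0.138, a3=0.394, a4=7.760, a0=14.802; τ=−ln(0.0634)/14.802=0.186 → t=0.628; u2·a0=0.4571·14.802=6.766; a1+a2=6.648 < 6.766 ≤ a1+…+a3=7.042 → R3 fires; G=12 Q=3 B=3
Draw 7: a1=7.812, a2=0.207, a3=0.591, a4=13.968, a0=22.578; τ=−ln(0.3096)/22.578=0.052 → t=0.679 > T=0.66: stop.
Read off B at T=0.66: 3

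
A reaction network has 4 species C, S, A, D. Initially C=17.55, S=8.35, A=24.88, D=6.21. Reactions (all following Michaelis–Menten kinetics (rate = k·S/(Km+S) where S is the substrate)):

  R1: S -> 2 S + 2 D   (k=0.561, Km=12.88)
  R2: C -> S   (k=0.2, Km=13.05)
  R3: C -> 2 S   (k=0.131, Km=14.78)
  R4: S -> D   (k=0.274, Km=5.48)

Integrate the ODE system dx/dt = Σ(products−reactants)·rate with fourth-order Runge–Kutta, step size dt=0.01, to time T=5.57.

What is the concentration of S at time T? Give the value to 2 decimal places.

RK4 with dt=0.01: 557 steps to T=5.57. Trajectory (selected grid times):
t=0.00: C=17.55 S=8.35 A=24.88 D=6.21
t=0.62: C=17.43 S=8.54 A=24.88 D=6.59
t=1.24: C=17.32 S=8.74 A=24.88 D=6.97
t=1.86: C=17.21 S=8.93 A=24.88 D=7.36
t=2.48: C=17.09 S=9.13 A=24.88 D=7.75
t=3.09: C=16.98 S=9.32 A=24.88 D=8.14
t=3.71: C=16.87 S=9.52 A=24.88 D=8.54
t=4.33: C=16.75 S=9.71 A=24.88 D=8.95
t=4.95: C=16.64 S=9.91 A=24.88 D=9.36
t=5.57: C=16.53 S=10.11 A=24.88 D=9.77
Read off S at T=5.57: 10.11

S at T = 10.11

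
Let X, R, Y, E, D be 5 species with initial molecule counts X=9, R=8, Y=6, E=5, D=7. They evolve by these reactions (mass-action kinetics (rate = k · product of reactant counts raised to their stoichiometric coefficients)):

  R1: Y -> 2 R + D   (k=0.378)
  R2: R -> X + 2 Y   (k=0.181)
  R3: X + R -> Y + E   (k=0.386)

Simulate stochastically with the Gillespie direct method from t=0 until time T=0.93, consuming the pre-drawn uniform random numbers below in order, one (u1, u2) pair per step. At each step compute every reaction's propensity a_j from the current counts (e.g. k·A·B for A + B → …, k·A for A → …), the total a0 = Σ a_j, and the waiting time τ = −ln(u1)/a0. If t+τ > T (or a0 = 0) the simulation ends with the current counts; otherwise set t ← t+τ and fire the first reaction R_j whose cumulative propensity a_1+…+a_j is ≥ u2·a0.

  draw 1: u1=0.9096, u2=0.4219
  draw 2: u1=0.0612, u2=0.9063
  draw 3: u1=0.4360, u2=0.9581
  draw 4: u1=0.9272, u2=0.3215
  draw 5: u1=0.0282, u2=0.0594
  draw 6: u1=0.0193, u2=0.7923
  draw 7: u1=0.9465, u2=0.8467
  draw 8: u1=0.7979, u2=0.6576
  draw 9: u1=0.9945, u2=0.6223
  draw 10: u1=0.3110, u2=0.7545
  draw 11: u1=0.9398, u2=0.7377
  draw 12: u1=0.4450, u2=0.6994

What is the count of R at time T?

R at T = 3

t=0.000: X=9 R=8 Y=6 E=5 D=7
Draw 1: a1=2.268, a2=1.448, a3=27.792, a0=31.508; τ=−ln(0.9096)/31.508=0.003 → t=0.003; u2·a0=0.4219·31.508=13.293; a1+a2=3.716 < 13.293 ≤ a1+…+a3=31.508 → R3 fires; X=8 R=7 Y=7 E=6 D=7
Draw 2: a1=2.646, a2=1.267, a3=21.616, a0=25.529; τ=−ln(0.0612)/25.529=0.109 → t=0.112; u2·a0=0.9063·25.529=23.137; a1+a2=3.913 < 23.137 ≤ a1+…+a3=25.529 → R3 fires; X=7 R=6 Y=8 E=7 D=7
Draw 3: a1=3.024, a2=1.086, a3=16.212, a0=20.322; τ=−ln(0.4360)/20.322=0.041 → t=0.153; u2·a0=0.9581·20.322=19.471; a1+a2=4.110 < 19.471 ≤ a1+…+a3=20.322 → R3 fires; X=6 R=5 Y=9 E=8 D=7
Draw 4: a1=3.402, a2=0.905, a3=11.580, a0=15.887; τ=−ln(0.9272)/15.887=0.005 → t=0.158; u2·a0=0.3215·15.887=5.108; a1+a2=4.307 < 5.108 ≤ a1+…+a3=15.887 → R3 fires; X=5 R=4 Y=10 E=9 D=7
Draw 5: a1=3.780, a2=0.724, a3=7.720, a0=12.224; τ=−ln(0.0282)/12.224=0.292 → t=0.450; u2·a0=0.0594·12.224=0.726 ≤ a1=3.780 → R1 fires; X=5 R=6 Y=9 E=9 D=8
Draw 6: a1=3.402, a2=1.086, a3=11.580, a0=16.068; τ=−ln(0.0193)/16.068=0.246 → t=0.696; u2·a0=0.7923·16.068=12.731; a1+a2=4.488 < 12.731 ≤ a1+…+a3=16.068 → R3 fires; X=4 R=5 Y=10 E=10 D=8
Draw 7: a1=3.780, a2=0.905, a3=7.720, a0=12.405; τ=−ln(0.9465)/12.405=0.004 → t=0.700; u2·a0=0.8467·12.405=10.503; a1+a2=4.685 < 10.503 ≤ a1+…+a3=12.405 → R3 fires; X=3 R=4 Y=11 E=11 D=8
Draw 8: a1=4.158, a2=0.724, a3=4.632, a0=9.514; τ=−ln(0.7979)/9.514=0.024 → t=0.724; u2·a0=0.6576·9.514=6.256; a1+a2=4.882 < 6.256 ≤ a1+…+a3=9.514 → R3 fires; X=2 R=3 Y=12 E=12 D=8
Draw 9: a1=4.536, a2=0.543, a3=2.316, a0=7.395; τ=−ln(0.9945)/7.395=0.001 → t=0.725; u2·a0=0.6223·7.395=4.602; a1=4.536 < 4.602 ≤ a1+a2=5.079 → R2 fires; X=3 R=2 Y=14 E=12 D=8
Draw 10: a1=5.292, a2=0.362, a3=2.316, a0=7.970; τ=−ln(0.3110)/7.970=0.147 → t=0.871; u2·a0=0.7545·7.970=6.013; a1+a2=5.654 < 6.013 ≤ a1+…+a3=7.970 → R3 fires; X=2 R=1 Y=15 E=13 D=8
Draw 11: a1=5.670, a2=0.181, a3=0.772, a0=6.623; τ=−ln(0.9398)/6.623=0.009 → t=0.880; u2·a0=0.7377·6.623=4.886 ≤ a1=5.670 → R1 fires; X=2 R=3 Y=14 E=13 D=9
Draw 12: a1=5.292, a2=0.543, a3=2.316, a0=8.151; τ=−ln(0.4450)/8.151=0.099 → t=0.980 > T=0.93: stop.
Read off R at T=0.93: 3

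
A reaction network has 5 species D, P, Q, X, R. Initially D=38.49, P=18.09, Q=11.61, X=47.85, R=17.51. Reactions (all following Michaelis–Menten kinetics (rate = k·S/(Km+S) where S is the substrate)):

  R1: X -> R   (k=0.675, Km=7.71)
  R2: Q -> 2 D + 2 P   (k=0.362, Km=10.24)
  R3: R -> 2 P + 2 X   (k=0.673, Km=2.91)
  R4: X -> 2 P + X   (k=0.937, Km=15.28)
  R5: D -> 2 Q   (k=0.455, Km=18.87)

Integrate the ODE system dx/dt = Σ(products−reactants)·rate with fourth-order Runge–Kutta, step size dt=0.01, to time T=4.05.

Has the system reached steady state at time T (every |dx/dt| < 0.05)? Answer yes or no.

Steady state at T: no

RK4 with dt=0.01: 405 steps to T=4.05. Trajectory (selected grid times):
t=0.00: D=38.49 P=18.09 Q=11.61 X=47.85 R=17.51
t=0.45: D=38.53 P=19.42 Q=11.80 X=48.11 R=17.51
t=0.90: D=38.56 P=20.76 Q=11.99 X=48.37 R=17.51
t=1.35: D=38.60 P=22.09 Q=12.17 X=48.62 R=17.52
t=1.80: D=38.64 P=23.43 Q=12.36 X=48.88 R=17.52
t=2.25: D=38.68 P=24.77 Q=12.54 X=49.14 R=17.52
t=2.70: D=38.73 P=26.12 Q=12.73 X=49.39 R=17.52
t=3.15: D=38.77 P=27.46 Q=12.91 X=49.65 R=17.53
t=3.60: D=38.81 P=28.81 Q=13.10 X=49.91 R=17.53
t=4.05: D=38.86 P=30.16 Q=13.28 X=50.16 R=17.53
Rates at T: R1=0.5851, R2=0.2044, R3=0.5772, R4=0.7182, R5=0.3063
dx/dt at T (Σ net stoichiometry × rate): D=+0.1025, P=+2.9997, Q=+0.4081, X=+0.5693, R=+0.0079
Largest |dx/dt| is |+2.9997| (P) ≥ 0.05 → not steady.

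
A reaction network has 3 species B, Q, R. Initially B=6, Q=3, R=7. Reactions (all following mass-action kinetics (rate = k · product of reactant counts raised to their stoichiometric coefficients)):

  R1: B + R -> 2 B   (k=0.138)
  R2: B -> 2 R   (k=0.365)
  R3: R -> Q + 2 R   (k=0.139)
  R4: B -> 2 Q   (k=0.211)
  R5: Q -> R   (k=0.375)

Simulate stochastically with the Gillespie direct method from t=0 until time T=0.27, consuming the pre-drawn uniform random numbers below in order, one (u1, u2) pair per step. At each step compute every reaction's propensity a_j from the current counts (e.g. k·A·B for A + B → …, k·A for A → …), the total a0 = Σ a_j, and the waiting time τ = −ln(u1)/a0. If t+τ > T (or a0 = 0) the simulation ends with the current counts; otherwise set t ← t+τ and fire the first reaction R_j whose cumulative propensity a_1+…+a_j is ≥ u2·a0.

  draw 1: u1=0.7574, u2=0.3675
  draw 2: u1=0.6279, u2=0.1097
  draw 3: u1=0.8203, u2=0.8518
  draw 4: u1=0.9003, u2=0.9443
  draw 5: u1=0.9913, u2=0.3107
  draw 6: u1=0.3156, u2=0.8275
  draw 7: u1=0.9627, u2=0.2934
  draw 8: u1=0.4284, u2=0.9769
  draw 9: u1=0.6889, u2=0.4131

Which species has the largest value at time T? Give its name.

Dominant species at T: B

t=0.000: B=6 Q=3 R=7
Draw 1: a1=5.796, a2=2.190, a3=0.973, a4=1.266, a5=1.125, a0=11.350; τ=−ln(0.7574)/11.350=0.024 → t=0.024; u2·a0=0.3675·11.350=4.171 ≤ a1=5.796 → R1 fires; B=7 Q=3 R=6
Draw 2: a1=5.796, a2=2.555, a3=0.834, a4=1.477, a5=1.125, a0=11.787; τ=−ln(0.6279)/11.787=0.039 → t=0.064; u2·a0=0.1097·11.787=1.293 ≤ a1=5.796 → R1 fires; B=8 Q=3 R=5
Draw 3: a1=5.520, a2=2.920, a3=0.695, a4=1.688, a5=1.125, a0=11.948; τ=−ln(0.8203)/11.948=0.017 → t=0.081; u2·a0=0.8518·11.948=10.177; a1+…+a3=9.135 < 10.177 ≤ a1+…+a4=10.823 → R4 fires; B=7 Q=5 R=5
Draw 4: a1=4.830, a2=2.555, a3=0.695, a4=1.477, a5=1.875, a0=11.432; τ=−ln(0.9003)/11.432=0.009 → t=0.090; u2·a0=0.9443·11.432=10.795; a1+…+a4=9.557 < 10.795 ≤ a1+…+a5=11.432 → R5 fires; B=7 Q=4 R=6
Draw 5: a1=5.796, a2=2.555, a3=0.834, a4=1.477, a5=1.500, a0=12.162; τ=−ln(0.9913)/12.162=0.001 → t=0.090; u2·a0=0.3107·12.162=3.779 ≤ a1=5.796 → R1 fires; B=8 Q=4 R=5
Draw 6: a1=5.520, a2=2.920, a3=0.695, a4=1.688, a5=1.500, a0=12.323; τ=−ln(0.3156)/12.323=0.094 → t=0.184; u2·a0=0.8275·12.323=10.197; a1+…+a3=9.135 < 10.197 ≤ a1+…+a4=10.823 → R4 fires; B=7 Q=6 R=5
Draw 7: a1=4.830, a2=2.555, a3=0.695, a4=1.477, a5=2.250, a0=11.807; τ=−ln(0.9627)/11.807=0.003 → t=0.187; u2·a0=0.2934·11.807=3.464 ≤ a1=4.830 → R1 fires; B=8 Q=6 R=4
Draw 8: a1=4.416, a2=2.920, a3=0.556, a4=1.688, a5=2.250, a0=11.830; τ=−ln(0.4284)/11.830=0.072 → t=0.259; u2·a0=0.9769·11.830=11.557; a1+…+a4=9.580 < 11.557 ≤ a1+…+a5=11.830 → R5 fires; B=8 Q=5 R=5
Draw 9: a1=5.520, a2=2.920, a3=0.695, a4=1.688, a5=1.875, a0=12.698; τ=−ln(0.6889)/12.698=0.029 → t=0.288 > T=0.27: stop.
At T=0.27: B=8 Q=5 R=5; the largest is B.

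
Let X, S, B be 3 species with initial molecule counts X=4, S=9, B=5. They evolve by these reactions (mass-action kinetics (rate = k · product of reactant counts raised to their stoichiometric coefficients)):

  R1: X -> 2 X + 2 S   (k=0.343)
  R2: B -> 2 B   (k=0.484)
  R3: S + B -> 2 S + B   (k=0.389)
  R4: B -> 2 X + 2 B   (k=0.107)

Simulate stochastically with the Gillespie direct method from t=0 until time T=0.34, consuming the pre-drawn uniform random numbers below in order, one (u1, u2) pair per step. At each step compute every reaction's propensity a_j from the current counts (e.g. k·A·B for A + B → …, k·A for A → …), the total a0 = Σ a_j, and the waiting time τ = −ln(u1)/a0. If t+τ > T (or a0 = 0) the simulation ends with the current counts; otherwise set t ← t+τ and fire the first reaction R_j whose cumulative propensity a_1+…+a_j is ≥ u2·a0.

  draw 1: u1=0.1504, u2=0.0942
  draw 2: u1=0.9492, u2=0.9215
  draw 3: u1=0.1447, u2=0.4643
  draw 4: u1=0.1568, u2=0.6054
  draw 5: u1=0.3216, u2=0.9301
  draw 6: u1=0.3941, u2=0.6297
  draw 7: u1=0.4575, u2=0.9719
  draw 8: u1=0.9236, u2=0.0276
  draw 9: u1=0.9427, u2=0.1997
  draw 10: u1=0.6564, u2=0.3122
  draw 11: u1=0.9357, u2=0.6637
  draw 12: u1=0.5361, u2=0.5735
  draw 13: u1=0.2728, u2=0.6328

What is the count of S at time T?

S at T = 21

t=0.000: X=4 S=9 B=5
Draw 1: a1=1.372, a2=2.420, a3=17.505, a4=0.535, a0=21.832; τ=−ln(0.1504)/21.832=0.087 → t=0.087; u2·a0=0.0942·21.832=2.057; a1=1.372 < 2.057 ≤ a1+a2=3.792 → R2 fires; X=4 S=9 B=6
Draw 2: a1=1.372, a2=2.904, a3=21.006, a4=0.642, a0=25.924; τ=−ln(0.9492)/25.924=0.002 → t=0.089; u2·a0=0.9215·25.924=23.889; a1+a2=4.276 < 23.889 ≤ a1+…+a3=25.282 → R3 fires; X=4 S=10 B=6
Draw 3: a1=1.372, a2=2.904, a3=23.340, a4=0.642, a0=28.258; τ=−ln(0.1447)/28.258=0.068 → t=0.157; u2·a0=0.4643·28.258=13.120; a1+a2=4.276 < 13.120 ≤ a1+…+a3=27.616 → R3 fires; X=4 S=11 B=6
Draw 4: a1=1.372, a2=2.904, a3=25.674, a4=0.642, a0=30.592; τ=−ln(0.1568)/30.592=0.061 → t=0.218; u2·a0=0.6054·30.592=18.520; a1+a2=4.276 < 18.520 ≤ a1+…+a3=29.950 → R3 fires; X=4 S=12 B=6
Draw 5: a1=1.372, a2=2.904, a3=28.008, a4=0.642, a0=32.926; τ=−ln(0.3216)/32.926=0.034 → t=0.252; u2·a0=0.9301·32.926=30.624; a1+a2=4.276 < 30.624 ≤ a1+…+a3=32.284 → R3 fires; X=4 S=13 B=6
Draw 6: a1=1.372, a2=2.904, a3=30.342, a4=0.642, a0=35.260; τ=−ln(0.3941)/35.260=0.026 → t=0.279; u2·a0=0.6297·35.260=22.203; a1+a2=4.276 < 22.203 ≤ a1+…+a3=34.618 → R3 fires; X=4 S=14 B=6
Draw 7: a1=1.372, a2=2.904, a3=32.676, a4=0.642, a0=37.594; τ=−ln(0.4575)/37.594=0.021 → t=0.299; u2·a0=0.9719·37.594=36.538; a1+a2=4.276 < 36.538 ≤ a1+…+a3=36.952 → R3 fires; X=4 S=15 B=6
Draw 8: a1=1.372, a2=2.904, a3=35.010, a4=0.642, a0=39.928; τ=−ln(0.9236)/39.928=0.002 → t=0.301; u2·a0=0.0276·39.928=1.102 ≤ a1=1.372 → R1 fires; X=5 S=17 B=6
Draw 9: a1=1.715, a2=2.904, a3=39.678, a4=0.642, a0=44.939; τ=−ln(0.9427)/44.939=0.001 → t=0.303; u2·a0=0.1997·44.939=8.974; a1+a2=4.619 < 8.974 ≤ a1+…+a3=44.297 → R3 fires; X=5 S=18 B=6
Draw 10: a1=1.715, a2=2.904, a3=42.012, a4=0.642, a0=47.273; τ=−ln(0.6564)/47.273=0.009 → t=0.312; u2·a0=0.3122·47.273=14.759; a1+a2=4.619 < 14.759 ≤ a1+…+a3=46.631 → R3 fires; X=5 S=19 B=6
Draw 11: a1=1.715, a2=2.904, a3=44.346, a4=0.642, a0=49.607; τ=−ln(0.9357)/49.607=0.001 → t=0.313; u2·a0=0.6637·49.607=32.924; a1+a2=4.619 < 32.924 ≤ a1+…+a3=48.965 → R3 fires; X=5 S=20 B=6
Draw 12: a1=1.715, a2=2.904, a3=46.680, a4=0.642, a0=51.941; τ=−ln(0.5361)/51.941=0.012 → t=0.325; u2·a0=0.5735·51.941=29.788; a1+a2=4.619 < 29.788 ≤ a1+…+a3=51.299 → R3 fires; X=5 S=21 B=6
Draw 13: a1=1.715, a2=2.904, a3=49.014, a4=0.642, a0=54.275; τ=−ln(0.2728)/54.275=0.024 → t=0.349 > T=0.34: stop.
Read off S at T=0.34: 21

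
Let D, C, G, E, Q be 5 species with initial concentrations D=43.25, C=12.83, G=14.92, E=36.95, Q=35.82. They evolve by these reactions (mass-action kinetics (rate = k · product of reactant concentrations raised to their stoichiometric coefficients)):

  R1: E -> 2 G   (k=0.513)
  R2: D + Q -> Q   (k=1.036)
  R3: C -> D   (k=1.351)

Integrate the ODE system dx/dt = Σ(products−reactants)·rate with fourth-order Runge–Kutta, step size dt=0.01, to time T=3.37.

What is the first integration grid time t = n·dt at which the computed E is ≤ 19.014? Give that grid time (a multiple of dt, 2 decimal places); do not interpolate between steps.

Threshold first reached at t = 1.30

RK4 with dt=0.01: 337 steps to T=3.37. Trajectory (selected grid times):
t=0.00: D=43.25 C=12.83 G=14.92 E=36.95 Q=35.82
t=0.37: D=0.29 C=7.78 G=27.70 E=30.56 Q=35.82
t=0.75: D=0.18 C=4.66 G=38.52 E=25.15 Q=35.82
t=1.12: D=0.11 C=2.83 G=47.22 E=20.80 Q=35.82
t=1.29: D=0.08 C=2.25 G=50.69 E=19.06 Q=35.82
t=1.30: D=0.08 C=2.22 G=50.89 E=18.97 Q=35.82
t=1.50: D=0.06 C=1.69 G=54.59 E=17.12 Q=35.82
t=1.87: D=0.04 C=1.03 G=60.50 E=14.16 Q=35.82
t=2.25: D=0.02 C=0.61 G=65.52 E=11.65 Q=35.82
t=2.62: D=0.01 C=0.37 G=69.55 E=9.64 Q=35.82
t=3.00: D=0.01 C=0.22 G=72.96 E=7.93 Q=35.82
t=3.37: D=0.01 C=0.14 G=75.70 E=6.56 Q=35.82
E(1.29)=19.064 > 19.014 but E(1.30)=18.966 ≤ 19.014, so the first grid time is t=1.30.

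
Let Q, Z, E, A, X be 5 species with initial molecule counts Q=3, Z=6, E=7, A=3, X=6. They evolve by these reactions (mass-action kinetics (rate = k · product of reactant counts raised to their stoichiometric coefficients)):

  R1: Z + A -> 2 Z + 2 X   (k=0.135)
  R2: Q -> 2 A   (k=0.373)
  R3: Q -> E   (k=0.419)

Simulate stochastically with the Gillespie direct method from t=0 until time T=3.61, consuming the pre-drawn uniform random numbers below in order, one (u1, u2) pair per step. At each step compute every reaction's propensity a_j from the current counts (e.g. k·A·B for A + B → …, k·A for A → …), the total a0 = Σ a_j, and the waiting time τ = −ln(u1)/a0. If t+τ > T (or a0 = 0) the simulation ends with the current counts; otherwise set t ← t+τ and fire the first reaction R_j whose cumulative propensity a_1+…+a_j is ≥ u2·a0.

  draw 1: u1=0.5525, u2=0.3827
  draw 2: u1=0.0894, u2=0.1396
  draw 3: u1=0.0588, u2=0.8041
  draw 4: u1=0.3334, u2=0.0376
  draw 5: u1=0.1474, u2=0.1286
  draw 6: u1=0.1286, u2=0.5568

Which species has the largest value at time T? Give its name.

t=0.000: Q=3 Z=6 E=7 A=3 X=6
Draw 1: a1=2.430, a2=1.119, a3=1.257, a0=4.806; τ=−ln(0.5525)/4.806=0.123 → t=0.123; u2·a0=0.3827·4.806=1.839 ≤ a1=2.430 → R1 fires; Q=3 Z=7 E=7 A=2 X=8
Draw 2: a1=1.890, a2=1.119, a3=1.257, a0=4.266; τ=−ln(0.0894)/4.266=0.566 → t=0.689; u2·a0=0.1396·4.266=0.596 ≤ a1=1.890 → R1 fires; Q=3 Z=8 E=7 A=1 X=10
Draw 3: a1=1.080, a2=1.119, a3=1.257, a0=3.456; τ=−ln(0.0588)/3.456=0.820 → t=1.509; u2·a0=0.8041·3.456=2.779; a1+a2=2.199 < 2.779 ≤ a1+…+a3=3.456 → R3 fires; Q=2 Z=8 E=8 A=1 X=10
Draw 4: a1=1.080, a2=0.746, a3=0.838, a0=2.664; τ=−ln(0.3334)/2.664=0.412 → t=1.922; u2·a0=0.0376·2.664=0.100 ≤ a1=1.080 → R1 fires; Q=2 Z=9 E=8 A=0 X=12
Draw 5: a1=0.000, a2=0.746, a3=0.838, a0=1.584; τ=−ln(0.1474)/1.584=1.209 → t=3.130; u2·a0=0.1286·1.584=0.204; a1=0.000 < 0.204 ≤ a1+a2=0.746 → R2 fires; Q=1 Z=9 E=8 A=2 X=12
Draw 6: a1=2.430, a2=0.373, a3=0.419, a0=3.222; τ=−ln(0.1286)/3.222=0.637 → t=3.767 > T=3.61: stop.
At T=3.61: Q=1 Z=9 E=8 A=2 X=12; the largest is X.

Dominant species at T: X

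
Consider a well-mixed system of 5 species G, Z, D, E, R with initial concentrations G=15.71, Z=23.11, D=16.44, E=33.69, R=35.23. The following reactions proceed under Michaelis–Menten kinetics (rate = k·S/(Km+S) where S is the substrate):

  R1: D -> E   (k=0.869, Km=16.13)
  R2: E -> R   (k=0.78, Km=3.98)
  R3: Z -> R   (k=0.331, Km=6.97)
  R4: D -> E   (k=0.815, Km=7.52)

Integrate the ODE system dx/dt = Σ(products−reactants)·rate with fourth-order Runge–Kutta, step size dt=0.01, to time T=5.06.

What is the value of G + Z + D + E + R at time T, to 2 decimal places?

Check how each reaction changes W = G + Z + D + E + R (weight of products minus weight of reactants):
R1: D -> E: (1·1) − (1·1) = 1 − 1 = 0
R2: E -> R: (1·1) − (1·1) = 1 − 1 = 0
R3: Z -> R: (1·1) − (1·1) = 1 − 1 = 0
R4: D -> E: (1·1) − (1·1) = 1 − 1 = 0
Every reaction leaves W unchanged, so W is conserved and no simulation is needed: W(T) = W(0) = 15.71 + 23.11 + 16.44 + 33.69 + 35.23 = 124.18

Value at T = 124.18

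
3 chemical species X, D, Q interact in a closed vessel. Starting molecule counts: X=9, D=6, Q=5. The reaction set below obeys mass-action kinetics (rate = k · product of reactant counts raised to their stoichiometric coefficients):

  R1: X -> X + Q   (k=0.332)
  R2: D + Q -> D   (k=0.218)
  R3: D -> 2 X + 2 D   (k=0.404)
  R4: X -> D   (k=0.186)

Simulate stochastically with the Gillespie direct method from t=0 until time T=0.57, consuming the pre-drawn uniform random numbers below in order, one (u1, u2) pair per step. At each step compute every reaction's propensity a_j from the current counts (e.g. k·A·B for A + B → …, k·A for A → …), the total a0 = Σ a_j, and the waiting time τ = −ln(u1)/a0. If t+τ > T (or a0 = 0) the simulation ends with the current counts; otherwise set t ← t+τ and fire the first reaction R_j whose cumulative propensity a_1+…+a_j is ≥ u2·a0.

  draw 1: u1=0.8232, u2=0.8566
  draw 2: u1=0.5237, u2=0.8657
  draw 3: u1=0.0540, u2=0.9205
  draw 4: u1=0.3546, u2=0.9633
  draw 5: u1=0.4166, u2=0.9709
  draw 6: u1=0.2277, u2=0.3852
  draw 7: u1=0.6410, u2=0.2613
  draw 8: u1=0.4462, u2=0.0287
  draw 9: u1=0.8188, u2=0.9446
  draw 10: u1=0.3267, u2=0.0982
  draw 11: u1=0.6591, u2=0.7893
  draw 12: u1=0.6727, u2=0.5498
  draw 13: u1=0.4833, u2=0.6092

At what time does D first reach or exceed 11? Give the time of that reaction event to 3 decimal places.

t=0.000: X=9 D=6 Q=5
Draw 1: a1=2.988, a2=6.540, a3=2.424, a4=1.674, a0=13.626; τ=−ln(0.8232)/13.626=0.014 → t=0.014; u2·a0=0.8566·13.626=11.672; a1+a2=9.528 < 11.672 ≤ a1+…+a3=11.952 → R3 fires; X=11 D=7 Q=5
Draw 2: a1=3.652, a2=7.630, a3=2.828, a4=2.046, a0=16.156; τ=−ln(0.5237)/16.156=0.040 → t=0.054; u2·a0=0.8657·16.156=13.986; a1+a2=11.282 < 13.986 ≤ a1+…+a3=14.110 → R3 fires; X=13 D=8 Q=5
Draw 3: a1=4.316, a2=8.720, a3=3.232, a4=2.418, a0=18.686; τ=−ln(0.0540)/18.686=0.156 → t=0.211; u2·a0=0.9205·18.686=17.200; a1+…+a3=16.268 < 17.200 ≤ a1+…+a4=18.686 → R4 fires; X=12 D=9 Q=5
Draw 4: a1=3.984, a2=9.810, a3=3.636, a4=2.232, a0=19.662; τ=−ln(0.3546)/19.662=0.053 → t=0.263; u2·a0=0.9633·19.662=18.940; a1+…+a3=17.430 < 18.940 ≤ a1+…+a4=19.662 → R4 fires; X=11 D=10 Q=5
Draw 5: a1=3.652, a2=10.900, a3=4.040, a4=2.046, a0=20.638; τ=−ln(0.4166)/20.638=0.042 → t=0.306; u2·a0=0.9709·20.638=20.037; a1+…+a3=18.592 < 20.037 ≤ a1+…+a4=20.638 → R4 fires; X=10 D=11 Q=5
Draw 6: a1=3.320, a2=11.990, a3=4.444, a4=1.860, a0=21.614; τ=−ln(0.2277)/21.614=0.068 → t=0.374; u2·a0=0.3852·21.614=8.326; a1=3.320 < 8.326 ≤ a1+a2=15.310 → R2 fires; X=10 D=11 Q=4
Draw 7: a1=3.320, a2=9.592, a3=4.444, a4=1.860, a0=19.216; τ=−ln(0.6410)/19.216=0.023 → t=0.397; u2·a0=0.2613·19.216=5.021; a1=3.320 < 5.021 ≤ a1+a2=12.912 → R2 fires; X=10 D=11 Q=3
Draw 8: a1=3.320, a2=7.194, a3=4.444, a4=1.860, a0=16.818; τ=−ln(0.4462)/16.818=0.048 → t=0.445; u2·a0=0.0287·16.818=0.483 ≤ a1=3.320 → R1 fires; X=10 D=11 Q=4
Draw 9: a1=3.320, a2=9.592, a3=4.444, a4=1.860, a0=19.216; τ=−ln(0.8188)/19.216=0.010 → t=0.456; u2·a0=0.9446·19.216=18.151; a1+…+a3=17.356 < 18.151 ≤ a1+…+a4=19.216 → R4 fires; X=9 D=12 Q=4
Draw 10: a1=2.988, a2=10.464, a3=4.848, a4=1.674, a0=19.974; τ=−ln(0.3267)/19.974=0.056 → t=0.512; u2·a0=0.0982·19.974=1.961 ≤ a1=2.988 → R1 fires; X=9 D=12 Q=5
Draw 11: a1=2.988, a2=13.080, a3=4.848, a4=1.674, a0=22.590; τ=−ln(0.6591)/22.590=0.018 → t=0.530; u2·a0=0.7893·22.590=17.830; a1+a2=16.068 < 17.830 ≤ a1+…+a3=20.916 → R3 fires; X=11 D=13 Q=5
Draw 12: a1=3.652, a2=14.170, a3=5.252, a4=2.046, a0=25.120; τ=−ln(0.6727)/25.120=0.016 → t=0.546; u2·a0=0.5498·25.120=13.811; a1=3.652 < 13.811 ≤ a1+a2=17.822 → R2 fires; X=11 D=13 Q=4
Draw 13: a1=3.652, a2=11.336, a3=5.252, a4=2.046, a0=22.286; τ=−ln(0.4833)/22.286=0.033 → t=0.579 > T=0.57: stop.
D first becomes ≥ 11 when it reaches 11 at the event at t=0.306.

Threshold first reached at t = 0.306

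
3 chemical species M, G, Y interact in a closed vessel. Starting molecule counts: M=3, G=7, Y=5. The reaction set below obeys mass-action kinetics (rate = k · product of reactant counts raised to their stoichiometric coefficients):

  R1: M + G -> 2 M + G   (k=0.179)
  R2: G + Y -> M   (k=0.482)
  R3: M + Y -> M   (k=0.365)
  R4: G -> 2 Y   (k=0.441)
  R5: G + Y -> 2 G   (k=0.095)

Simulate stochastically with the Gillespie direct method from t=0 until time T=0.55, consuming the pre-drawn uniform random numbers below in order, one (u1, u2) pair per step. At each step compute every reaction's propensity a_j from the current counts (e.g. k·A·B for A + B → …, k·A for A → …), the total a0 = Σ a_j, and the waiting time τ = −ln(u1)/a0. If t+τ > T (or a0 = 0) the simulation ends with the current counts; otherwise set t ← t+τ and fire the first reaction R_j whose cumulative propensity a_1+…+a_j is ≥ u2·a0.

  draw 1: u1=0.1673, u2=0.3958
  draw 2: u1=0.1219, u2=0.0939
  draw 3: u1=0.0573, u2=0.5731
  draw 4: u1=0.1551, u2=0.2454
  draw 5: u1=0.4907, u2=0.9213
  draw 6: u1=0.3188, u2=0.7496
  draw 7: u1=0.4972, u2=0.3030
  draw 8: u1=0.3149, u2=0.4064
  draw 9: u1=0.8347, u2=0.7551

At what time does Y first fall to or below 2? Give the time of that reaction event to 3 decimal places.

Threshold first reached at t = 0.314

t=0.000: M=3 G=7 Y=5
Draw 1: a1=3.759, a2=16.870, a3=5.475, a4=3.087, a5=3.325, a0=32.516; τ=−ln(0.1673)/32.516=0.055 → t=0.055; u2·a0=0.3958·32.516=12.870; a1=3.759 < 12.870 ≤ a1+a2=20.629 → R2 fires; M=4 G=6 Y=4
Draw 2: a1=4.296, a2=11.568, a3=5.840, a4=2.646, a5=2.280, a0=26.630; τ=−ln(0.1219)/26.630=0.079 → t=0.134; u2·a0=0.0939·26.630=2.501 ≤ a1=4.296 → R1 fires; M=5 G=6 Y=4
Draw 3: a1=5.370, a2=11.568, a3=7.300, a4=2.646, a5=2.280, a0=29.164; τ=−ln(0.0573)/29.164=0.098 → t=0.232; u2·a0=0.5731·29.164=16.714; a1=5.370 < 16.714 ≤ a1+a2=16.938 → R2 fires; M=6 G=5 Y=3
Draw 4: a1=5.370, a2=7.230, a3=6.570, a4=2.205, a5=1.425, a0=22.800; τ=−ln(0.1551)/22.800=0.082 → t=0.314; u2·a0=0.2454·22.800=5.595; a1=5.370 < 5.595 ≤ a1+a2=12.600 → R2 fires; M=7 G=4 Y=2
Draw 5: a1=5.012, a2=3.856, a3=5.110, a4=1.764, a5=0.760, a0=16.502; τ=−ln(0.4907)/16.502=0.043 → t=0.357; u2·a0=0.9213·16.502=15.203; a1+…+a3=13.978 < 15.203 ≤ a1+…+a4=15.742 → R4 fires; M=7 G=3 Y=4
Draw 6: a1=3.759, a2=5.784, a3=10.220, a4=1.323, a5=1.140, a0=22.226; τ=−ln(0.3188)/22.226=0.051 → t=0.408; u2·a0=0.7496·22.226=16.661; a1+a2=9.543 < 16.661 ≤ a1+…+a3=19.763 → R3 fires; M=7 G=3 Y=3
Draw 7: a1=3.759, a2=4.338, a3=7.665, a4=1.323, a5=0.855, a0=17.940; τ=−ln(0.4972)/17.940=0.039 → t=0.447; u2·a0=0.3030·17.940=5.436; a1=3.759 < 5.436 ≤ a1+a2=8.097 → R2 fires; M=8 G=2 Y=2
Draw 8: a1=2.864, a2=1.928, a3=5.840, a4=0.882, a5=0.380, a0=11.894; τ=−ln(0.3149)/11.894=0.097 → t=0.544; u2·a0=0.4064·11.894=4.834; a1+a2=4.792 < 4.834 ≤ a1+…+a3=10.632 → R3 fires; M=8 G=2 Y=1
Draw 9: a1=2.864, a2=0.964, a3=2.920, a4=0.882, a5=0.190, a0=7.820; τ=−ln(0.8347)/7.820=0.023 → t=0.568 > T=0.55: stop.
Y first becomes ≤ 2 when it reaches 2 at the event at t=0.314.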